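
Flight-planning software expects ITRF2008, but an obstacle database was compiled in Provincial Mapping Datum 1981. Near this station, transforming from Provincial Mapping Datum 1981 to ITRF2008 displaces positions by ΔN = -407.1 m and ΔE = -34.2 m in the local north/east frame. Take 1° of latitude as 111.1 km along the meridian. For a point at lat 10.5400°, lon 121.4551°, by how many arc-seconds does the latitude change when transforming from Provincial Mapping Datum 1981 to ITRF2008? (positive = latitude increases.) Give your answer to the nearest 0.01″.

Δφ = -13.19″

1° of latitude = 111.1 km, so Δφ = -407.1 / 111100 = -0.0036643° = -13.191″.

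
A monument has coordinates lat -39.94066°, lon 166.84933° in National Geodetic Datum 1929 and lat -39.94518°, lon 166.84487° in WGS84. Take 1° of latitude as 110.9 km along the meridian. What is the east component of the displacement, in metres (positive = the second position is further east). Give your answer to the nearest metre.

Δφ = -39.94518° − -39.94066° = -0.00452°; Δλ = 166.84487° − 166.84933° = -0.00446°.
ΔN = Δφ × 110900 = -501.3 m; ΔE = Δλ × 110900 × cos(-39.94066°) = -0.00446 × 110900 × 0.766710 = -379.2 m.

ΔE = -379 m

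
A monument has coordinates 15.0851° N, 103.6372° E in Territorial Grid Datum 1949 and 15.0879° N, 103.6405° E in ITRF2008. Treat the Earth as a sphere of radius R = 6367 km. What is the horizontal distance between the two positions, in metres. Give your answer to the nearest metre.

471 m

Δφ = 15.0879° − 15.0851° = +0.0028°; Δλ = 103.6405° − 103.6372° = +0.0033°.
1° along a meridian = πR/180 = 111125 m.
ΔN = Δφ × 111125 = 311.2 m; ΔE = Δλ × 111125 × cos(15.0851°) = +0.0033 × 111125 × 0.965540 = 354.1 m.
Distance = √(ΔE² + ΔN²) = √(354.1² + 311.2²) = 471.4 m.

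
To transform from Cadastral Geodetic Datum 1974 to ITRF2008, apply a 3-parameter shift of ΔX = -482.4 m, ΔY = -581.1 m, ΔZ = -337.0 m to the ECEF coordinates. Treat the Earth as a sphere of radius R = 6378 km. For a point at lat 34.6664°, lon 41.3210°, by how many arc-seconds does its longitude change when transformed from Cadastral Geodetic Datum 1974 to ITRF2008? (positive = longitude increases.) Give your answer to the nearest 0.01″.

sin φ = 0.568797, cos φ = 0.822478, sin λ = 0.660277, cos λ = 0.751022.
East component: ΔE = −sin λ·ΔX + cos λ·ΔY = −(0.660277)(-482.4) + (0.751022)(-581.1) = -117.90 m.
1° of latitude spans πR/180 = 111317 m; at latitude φ, 1° of longitude spans that × cos φ = 91555.8 m, so Δλ = -117.90 / 91555.8 × 3600 = -4.636″.

Δλ = -4.64″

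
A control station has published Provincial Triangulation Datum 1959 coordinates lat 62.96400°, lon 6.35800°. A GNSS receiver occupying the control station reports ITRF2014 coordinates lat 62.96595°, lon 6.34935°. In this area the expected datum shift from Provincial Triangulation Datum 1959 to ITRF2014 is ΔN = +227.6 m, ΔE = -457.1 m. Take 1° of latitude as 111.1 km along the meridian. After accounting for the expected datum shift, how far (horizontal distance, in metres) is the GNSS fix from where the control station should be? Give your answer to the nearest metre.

23 m

Observed coordinate differences: Δφ = +0.00195°, Δλ = -0.00865°.
Converting to metres (1° lat = 111100 m, cos φ = 0.454550): observed ΔN = 216.6 m, observed ΔE = -436.8 m.
Subtracting the expected shift leaves a residual of 216.6 − (227.6) = -11.0 m north and -436.8 − (-457.1) = 20.3 m east.
Residual distance = √((-11.0)² + 20.3²) = 23.0 m.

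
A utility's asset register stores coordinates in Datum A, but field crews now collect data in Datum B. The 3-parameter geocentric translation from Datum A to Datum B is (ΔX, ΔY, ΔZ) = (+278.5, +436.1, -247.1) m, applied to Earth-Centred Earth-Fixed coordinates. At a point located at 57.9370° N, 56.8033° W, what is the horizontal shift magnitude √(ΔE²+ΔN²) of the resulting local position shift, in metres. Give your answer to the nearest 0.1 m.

474.3 m

At φ = 57.9370°, λ = -56.8033°: sin φ = 0.847465, cos φ = 0.530851, sin λ = -0.836796, cos λ = 0.547515.
ΔE = −sin λ·ΔX + cos λ·ΔY = −(-0.836796)·(278.5) + (0.547515)·(436.1) = 471.82 m.
ΔN = −sin φ cos λ·ΔX − sin φ sin λ·ΔY + cos φ·ΔZ = −(0.847465)(0.547515)(278.5) − (0.847465)(-0.836796)(436.1) + (0.530851)(-247.1) = 48.87 m.
Horizontal magnitude = √(ΔE² + ΔN²) = √(471.82² + 48.87²) = 474.34 m.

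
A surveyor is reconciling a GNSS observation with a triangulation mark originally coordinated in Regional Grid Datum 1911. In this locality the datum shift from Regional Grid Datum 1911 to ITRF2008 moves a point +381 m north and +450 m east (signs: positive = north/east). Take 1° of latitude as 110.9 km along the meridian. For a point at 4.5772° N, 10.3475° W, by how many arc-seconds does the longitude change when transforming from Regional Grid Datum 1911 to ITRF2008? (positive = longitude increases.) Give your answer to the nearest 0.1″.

Δλ = 14.7″

At latitude 4.5772°, cos φ = 0.996811.
1° of longitude at this latitude = 110.9 × cos φ = 110.55 km, so Δλ = 450.0 / 110546.3 = 0.0040707° = 14.654″.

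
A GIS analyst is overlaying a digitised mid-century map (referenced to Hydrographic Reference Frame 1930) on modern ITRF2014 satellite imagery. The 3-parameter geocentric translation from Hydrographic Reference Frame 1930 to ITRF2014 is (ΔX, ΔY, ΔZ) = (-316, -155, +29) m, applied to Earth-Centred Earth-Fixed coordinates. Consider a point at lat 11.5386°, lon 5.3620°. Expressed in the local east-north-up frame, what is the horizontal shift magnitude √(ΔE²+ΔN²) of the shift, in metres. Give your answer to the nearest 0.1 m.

156.4 m

At φ = 11.5386°, λ = 5.3620°: sin φ = 0.200028, cos φ = 0.979790, sin λ = 0.093448, cos λ = 0.995624.
ΔE = −sin λ·ΔX + cos λ·ΔY = −(0.093448)·(-316) + (0.995624)·(-155) = -124.79 m.
ΔN = −sin φ cos λ·ΔX − sin φ sin λ·ΔY + cos φ·ΔZ = −(0.200028)(0.995624)(-316) − (0.200028)(0.093448)(-155) + (0.979790)(29) = 94.24 m.
Horizontal magnitude = √(ΔE² + ΔN²) = √((-124.79)² + 94.24²) = 156.38 m.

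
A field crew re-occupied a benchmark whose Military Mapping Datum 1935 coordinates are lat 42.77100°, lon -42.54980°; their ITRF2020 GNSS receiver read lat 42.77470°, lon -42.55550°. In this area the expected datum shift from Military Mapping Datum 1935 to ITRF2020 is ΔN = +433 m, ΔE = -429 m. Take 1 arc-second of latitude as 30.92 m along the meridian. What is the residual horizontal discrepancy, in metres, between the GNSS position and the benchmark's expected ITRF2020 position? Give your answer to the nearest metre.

Observed coordinate differences: Δφ = +0.00370°, Δλ = -0.00570°.
Converting to metres (1° lat = 111312 m, cos φ = 0.734074): observed ΔN = 411.9 m, observed ΔE = -465.8 m.
Subtracting the expected shift leaves a residual of 411.9 − (433) = -21.1 m north and -465.8 − (-429) = -36.8 m east.
Residual distance = √((-21.1)² + (-36.8)²) = 42.4 m.

42 m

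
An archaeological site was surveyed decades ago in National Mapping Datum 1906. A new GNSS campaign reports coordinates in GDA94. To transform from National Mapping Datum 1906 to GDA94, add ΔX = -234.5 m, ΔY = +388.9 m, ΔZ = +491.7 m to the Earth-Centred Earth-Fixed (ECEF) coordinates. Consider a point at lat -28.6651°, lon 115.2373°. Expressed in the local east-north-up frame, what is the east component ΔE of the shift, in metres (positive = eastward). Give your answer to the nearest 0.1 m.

ΔE = 46.3 m

At φ = -28.6651°, λ = 115.2373°: sin φ = -0.479689, cos φ = 0.877439, sin λ = 0.904550, cos λ = -0.426368.
ΔE = −sin λ·ΔX + cos λ·ΔY = −(0.904550)·(-234.5) + (-0.426368)·(388.9) = 46.30 m.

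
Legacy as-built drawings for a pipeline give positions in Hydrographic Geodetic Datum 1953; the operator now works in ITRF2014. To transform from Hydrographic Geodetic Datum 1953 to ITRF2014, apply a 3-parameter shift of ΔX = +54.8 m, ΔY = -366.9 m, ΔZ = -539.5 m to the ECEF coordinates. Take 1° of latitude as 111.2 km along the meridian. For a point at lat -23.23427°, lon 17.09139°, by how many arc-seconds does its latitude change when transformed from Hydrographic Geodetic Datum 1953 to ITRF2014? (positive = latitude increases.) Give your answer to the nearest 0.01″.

sin φ = -0.394492, cos φ = 0.918900, sin λ = 0.293897, cos λ = 0.955837.
North component: ΔN = −sin φ cos λ·ΔX − sin φ sin λ·ΔY + cos φ·ΔZ = −(-0.394492)(0.955837)(54.8) − (-0.394492)(0.293897)(-366.9) + (0.918900)(-539.5) = -517.62 m.
1° of latitude spans 111200 m, so Δφ = -517.62 / 111200 × 3600 = -16.758″.

Δφ = -16.76″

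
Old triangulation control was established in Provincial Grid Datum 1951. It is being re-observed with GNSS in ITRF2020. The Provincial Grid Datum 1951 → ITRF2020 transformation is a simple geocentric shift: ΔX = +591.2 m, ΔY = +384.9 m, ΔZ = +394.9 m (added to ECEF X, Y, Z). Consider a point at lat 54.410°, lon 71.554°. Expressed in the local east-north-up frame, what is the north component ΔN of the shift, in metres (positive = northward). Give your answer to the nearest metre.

At φ = 54.410°, λ = 71.554°: sin φ = 0.813202, cos φ = 0.581981, sin λ = 0.948622, cos λ = 0.316411.
ΔN = −sin φ cos λ·ΔX − sin φ sin λ·ΔY + cos φ·ΔZ = −(0.813202)(0.316411)(591.2) − (0.813202)(0.948622)(384.9) + (0.581981)(394.9) = -219.22 m.

ΔN = -219 m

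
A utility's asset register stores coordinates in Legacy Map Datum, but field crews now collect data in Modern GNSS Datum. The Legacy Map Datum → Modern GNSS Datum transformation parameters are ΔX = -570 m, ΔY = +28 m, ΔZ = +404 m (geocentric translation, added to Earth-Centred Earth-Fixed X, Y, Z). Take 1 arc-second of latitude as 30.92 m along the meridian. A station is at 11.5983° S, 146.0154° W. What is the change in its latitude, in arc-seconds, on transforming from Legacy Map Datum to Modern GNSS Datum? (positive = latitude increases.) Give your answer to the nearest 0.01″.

Δφ = 15.77″

sin φ = -0.201049, cos φ = 0.979581, sin λ = -0.558970, cos λ = -0.829188.
North component: ΔN = −sin φ cos λ·ΔX − sin φ sin λ·ΔY + cos φ·ΔZ = −(-0.201049)(-0.829188)(-570) − (-0.201049)(-0.558970)(28) + (0.979581)(404) = 487.63 m.
1° of latitude spans 3600 × 30.92 = 111312 m, so Δφ = 487.63 / 111312 × 3600 = 15.771″.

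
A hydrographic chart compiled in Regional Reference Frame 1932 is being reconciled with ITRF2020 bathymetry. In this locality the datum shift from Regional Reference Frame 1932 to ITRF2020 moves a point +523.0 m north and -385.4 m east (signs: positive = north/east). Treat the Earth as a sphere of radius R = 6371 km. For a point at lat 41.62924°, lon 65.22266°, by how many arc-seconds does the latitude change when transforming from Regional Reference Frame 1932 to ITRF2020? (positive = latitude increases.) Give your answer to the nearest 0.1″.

Δφ = 16.9″

On a sphere of radius R, 1 rad of latitude = R, so Δφ = ΔN / R = 523.0 / 6371000 = 8.2091e-05 rad = 16.932″.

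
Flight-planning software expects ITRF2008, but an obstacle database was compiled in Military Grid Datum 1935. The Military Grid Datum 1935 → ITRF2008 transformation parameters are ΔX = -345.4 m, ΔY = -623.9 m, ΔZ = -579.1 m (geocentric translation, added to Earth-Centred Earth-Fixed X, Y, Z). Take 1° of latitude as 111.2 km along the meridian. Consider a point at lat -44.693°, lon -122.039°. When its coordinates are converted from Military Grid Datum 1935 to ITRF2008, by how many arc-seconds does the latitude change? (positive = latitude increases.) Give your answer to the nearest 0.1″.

sin φ = -0.703308, cos φ = 0.710885, sin λ = -0.847687, cos λ = -0.530496.
North component: ΔN = −sin φ cos λ·ΔX − sin φ sin λ·ΔY + cos φ·ΔZ = −(-0.703308)(-0.530496)(-345.4) − (-0.703308)(-0.847687)(-623.9) + (0.710885)(-579.1) = 89.16 m.
1° of latitude spans 111200 m, so Δφ = 89.16 / 111200 × 3600 = 2.886″.

Δφ = 2.9″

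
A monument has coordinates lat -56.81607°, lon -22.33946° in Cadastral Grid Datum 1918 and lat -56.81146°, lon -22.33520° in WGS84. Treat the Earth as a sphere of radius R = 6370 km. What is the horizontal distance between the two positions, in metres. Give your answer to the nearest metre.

574 m

Δφ = -56.81146° − -56.81607° = +0.00461°; Δλ = -22.33520° − -22.33946° = +0.00426°.
1° along a meridian = πR/180 = 111177 m.
ΔN = Δφ × 111177 = 512.5 m; ΔE = Δλ × 111177 × cos(-56.81607°) = +0.00426 × 111177 × 0.547329 = 259.2 m.
Distance = √(ΔE² + ΔN²) = √(259.2² + 512.5²) = 574.4 m.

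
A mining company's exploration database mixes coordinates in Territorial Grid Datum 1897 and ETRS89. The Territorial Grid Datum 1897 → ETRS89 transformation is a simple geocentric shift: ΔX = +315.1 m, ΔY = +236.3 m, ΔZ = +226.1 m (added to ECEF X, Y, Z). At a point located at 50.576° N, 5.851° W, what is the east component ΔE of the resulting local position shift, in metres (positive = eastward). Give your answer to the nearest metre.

The local east axis at (φ, λ) is (−sin λ, cos λ, 0), so ΔE = −sin(-5.851°)·315.1 + cos(-5.851°)·236.3 = 267.19 m.

ΔE = 267 m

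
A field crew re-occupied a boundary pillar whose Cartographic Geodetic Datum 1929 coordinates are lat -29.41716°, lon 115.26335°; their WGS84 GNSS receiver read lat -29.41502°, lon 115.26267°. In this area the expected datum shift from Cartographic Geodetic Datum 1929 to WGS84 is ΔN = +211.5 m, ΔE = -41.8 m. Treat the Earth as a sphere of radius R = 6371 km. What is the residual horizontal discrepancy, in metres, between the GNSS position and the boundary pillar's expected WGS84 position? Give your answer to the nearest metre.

Observed coordinate differences: Δφ = +0.00214°, Δλ = -0.00068°.
Converting to metres (1° lat = 111195 m, cos φ = 0.871067): observed ΔN = 238.0 m, observed ΔE = -65.9 m.
Subtracting the expected shift leaves a residual of 238.0 − (211.5) = 26.5 m north and -65.9 − (-41.8) = -24.1 m east.
Residual distance = √(26.5² + (-24.1)²) = 35.8 m.

36 m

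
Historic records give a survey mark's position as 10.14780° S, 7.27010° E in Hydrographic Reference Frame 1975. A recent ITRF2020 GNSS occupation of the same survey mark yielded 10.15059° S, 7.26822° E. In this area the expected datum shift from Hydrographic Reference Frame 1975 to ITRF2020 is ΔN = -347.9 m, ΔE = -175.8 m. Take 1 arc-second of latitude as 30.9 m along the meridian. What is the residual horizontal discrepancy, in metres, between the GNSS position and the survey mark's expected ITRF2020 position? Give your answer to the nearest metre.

Observed coordinate differences: Δφ = -0.00279°, Δλ = -0.00188°.
Converting to metres (1° lat = 111240 m, cos φ = 0.984357): observed ΔN = -310.4 m, observed ΔE = -205.9 m.
Subtracting the expected shift leaves a residual of -310.4 − (-347.9) = 37.5 m north and -205.9 − (-175.8) = -30.1 m east.
Residual distance = √(37.5² + (-30.1)²) = 48.1 m.

48 m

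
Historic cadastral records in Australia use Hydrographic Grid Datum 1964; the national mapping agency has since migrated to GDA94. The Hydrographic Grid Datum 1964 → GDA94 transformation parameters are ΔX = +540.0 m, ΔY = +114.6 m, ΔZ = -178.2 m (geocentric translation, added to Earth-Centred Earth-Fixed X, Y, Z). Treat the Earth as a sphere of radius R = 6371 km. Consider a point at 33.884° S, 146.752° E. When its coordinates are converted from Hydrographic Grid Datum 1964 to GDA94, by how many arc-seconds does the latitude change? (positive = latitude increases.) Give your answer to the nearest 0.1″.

Δφ = -11.8″

sin φ = -0.557513, cos φ = 0.830168, sin λ = 0.548264, cos λ = -0.836305.
North component: ΔN = −sin φ cos λ·ΔX − sin φ sin λ·ΔY + cos φ·ΔZ = −(-0.557513)(-0.836305)(540.0) − (-0.557513)(0.548264)(114.6) + (0.830168)(-178.2) = -364.68 m.
1° of latitude spans πR/180 = 111195 m, so Δφ = -364.68 / 111195 × 3600 = -11.807″.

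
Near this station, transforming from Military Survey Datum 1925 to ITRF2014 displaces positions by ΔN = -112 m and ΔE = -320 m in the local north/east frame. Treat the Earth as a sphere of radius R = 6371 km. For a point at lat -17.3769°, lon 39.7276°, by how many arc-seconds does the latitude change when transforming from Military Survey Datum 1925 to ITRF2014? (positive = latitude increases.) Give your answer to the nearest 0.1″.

On a sphere of radius R, 1 rad of latitude = R, so Δφ = ΔN / R = -112.0 / 6371000 = -1.7580e-05 rad = -3.626″.

Δφ = -3.6″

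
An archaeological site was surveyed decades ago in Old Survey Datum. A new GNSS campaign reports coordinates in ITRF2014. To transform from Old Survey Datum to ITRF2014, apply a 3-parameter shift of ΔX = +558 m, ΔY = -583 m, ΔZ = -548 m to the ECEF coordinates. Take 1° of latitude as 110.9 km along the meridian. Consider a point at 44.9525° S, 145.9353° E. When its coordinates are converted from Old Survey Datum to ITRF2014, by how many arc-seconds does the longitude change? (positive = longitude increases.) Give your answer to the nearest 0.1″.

sin φ = -0.706520, cos φ = 0.707693, sin λ = 0.560129, cos λ = -0.828406.
East component: ΔE = −sin λ·ΔX + cos λ·ΔY = −(0.560129)(558) + (-0.828406)(-583) = 170.41 m.
1° of latitude spans 110900 m; at latitude φ, 1° of longitude spans that × cos φ = 78483.1 m, so Δλ = 170.41 / 78483.1 × 3600 = 7.817″.

Δλ = 7.8″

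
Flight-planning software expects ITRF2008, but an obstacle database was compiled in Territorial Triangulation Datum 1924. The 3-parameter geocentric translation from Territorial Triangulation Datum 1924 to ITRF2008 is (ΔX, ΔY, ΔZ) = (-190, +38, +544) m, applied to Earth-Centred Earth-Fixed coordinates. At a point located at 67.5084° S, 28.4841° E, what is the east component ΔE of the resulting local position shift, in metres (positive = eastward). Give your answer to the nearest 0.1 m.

The local east axis at (φ, λ) is (−sin λ, cos λ, 0), so ΔE = −sin(28.4841°)·(-190) + cos(28.4841°)·38 = 124.01 m.

ΔE = 124.0 m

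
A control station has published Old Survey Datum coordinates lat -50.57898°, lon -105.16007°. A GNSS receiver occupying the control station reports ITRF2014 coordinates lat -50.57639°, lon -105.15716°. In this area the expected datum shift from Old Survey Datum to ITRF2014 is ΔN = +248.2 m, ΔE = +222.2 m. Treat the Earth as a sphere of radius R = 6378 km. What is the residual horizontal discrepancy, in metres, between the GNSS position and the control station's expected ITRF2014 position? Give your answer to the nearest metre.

43 m

Observed coordinate differences: Δφ = +0.00259°, Δλ = +0.00291°.
Converting to metres (1° lat = 111317 m, cos φ = 0.635014): observed ΔN = 288.3 m, observed ΔE = 205.7 m.
Subtracting the expected shift leaves a residual of 288.3 − (248.2) = 40.1 m north and 205.7 − (222.2) = -16.5 m east.
Residual distance = √(40.1² + (-16.5)²) = 43.4 m.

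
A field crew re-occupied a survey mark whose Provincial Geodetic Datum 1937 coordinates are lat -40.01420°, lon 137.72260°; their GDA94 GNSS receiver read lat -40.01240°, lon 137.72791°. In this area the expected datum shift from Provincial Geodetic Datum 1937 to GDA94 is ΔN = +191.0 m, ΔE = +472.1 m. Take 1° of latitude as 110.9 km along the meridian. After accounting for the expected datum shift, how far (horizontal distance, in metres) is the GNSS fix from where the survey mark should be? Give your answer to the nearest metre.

Observed coordinate differences: Δφ = +0.00180°, Δλ = +0.00531°.
Converting to metres (1° lat = 110900 m, cos φ = 0.765885): observed ΔN = 199.6 m, observed ΔE = 451.0 m.
Subtracting the expected shift leaves a residual of 199.6 − (191.0) = 8.6 m north and 451.0 − (472.1) = -21.1 m east.
Residual distance = √(8.6² + (-21.1)²) = 22.8 m.

23 m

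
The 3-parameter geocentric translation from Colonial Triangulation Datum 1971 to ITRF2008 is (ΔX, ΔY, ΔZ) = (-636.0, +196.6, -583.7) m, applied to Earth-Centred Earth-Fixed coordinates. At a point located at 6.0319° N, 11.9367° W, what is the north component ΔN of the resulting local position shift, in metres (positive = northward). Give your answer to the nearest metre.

ΔN = -511 m

At φ = 6.0319°, λ = -11.9367°: sin φ = 0.105082, cos φ = 0.994464, sin λ = -0.206831, cos λ = 0.978377.
ΔN = −sin φ cos λ·ΔX − sin φ sin λ·ΔY + cos φ·ΔZ = −(0.105082)(0.978377)(-636.0) − (0.105082)(-0.206831)(196.6) + (0.994464)(-583.7) = -510.81 m.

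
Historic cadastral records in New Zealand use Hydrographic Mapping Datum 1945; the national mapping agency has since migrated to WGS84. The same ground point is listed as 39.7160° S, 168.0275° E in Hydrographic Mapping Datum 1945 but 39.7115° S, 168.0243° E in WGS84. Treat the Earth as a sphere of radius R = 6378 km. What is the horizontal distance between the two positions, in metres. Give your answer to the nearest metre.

571 m

Δφ = -39.7115° − -39.7160° = +0.0045°; Δλ = 168.0243° − 168.0275° = -0.0032°.
1° along a meridian = πR/180 = 111317 m.
ΔN = Δφ × 111317 = 500.9 m; ΔE = Δλ × 111317 × cos(-39.7160°) = -0.0032 × 111317 × 0.769221 = -274.0 m.
Distance = √(ΔE² + ΔN²) = √((-274.0)² + 500.9²) = 571.0 m.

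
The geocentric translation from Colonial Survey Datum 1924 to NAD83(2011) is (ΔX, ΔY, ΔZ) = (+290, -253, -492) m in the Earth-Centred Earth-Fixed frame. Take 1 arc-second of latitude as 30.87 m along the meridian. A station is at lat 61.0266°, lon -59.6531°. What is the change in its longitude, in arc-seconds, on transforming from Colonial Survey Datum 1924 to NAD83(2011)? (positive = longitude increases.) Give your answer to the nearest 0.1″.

Δλ = 8.2″

sin φ = 0.874845, cos φ = 0.484404, sin λ = -0.862982, cos λ = 0.505234.
East component: ΔE = −sin λ·ΔX + cos λ·ΔY = −(-0.862982)(290) + (0.505234)(-253) = 122.44 m.
1° of latitude spans 3600 × 30.87 = 111132 m; at latitude φ, 1° of longitude spans that × cos φ = 53832.7 m, so Δλ = 122.44 / 53832.7 × 3600 = 8.188″.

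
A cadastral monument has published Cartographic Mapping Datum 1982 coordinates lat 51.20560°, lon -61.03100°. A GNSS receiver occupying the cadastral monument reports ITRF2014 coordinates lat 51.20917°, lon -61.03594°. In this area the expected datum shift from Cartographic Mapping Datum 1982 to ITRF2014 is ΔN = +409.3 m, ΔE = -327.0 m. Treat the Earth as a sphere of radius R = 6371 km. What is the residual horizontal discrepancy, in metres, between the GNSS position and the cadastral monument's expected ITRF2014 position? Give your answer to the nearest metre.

21 m

Observed coordinate differences: Δφ = +0.00357°, Δλ = -0.00494°.
Converting to metres (1° lat = 111195 m, cos φ = 0.626528): observed ΔN = 397.0 m, observed ΔE = -344.2 m.
Subtracting the expected shift leaves a residual of 397.0 − (409.3) = -12.3 m north and -344.2 − (-327.0) = -17.2 m east.
Residual distance = √((-12.3)² + (-17.2)²) = 21.1 m.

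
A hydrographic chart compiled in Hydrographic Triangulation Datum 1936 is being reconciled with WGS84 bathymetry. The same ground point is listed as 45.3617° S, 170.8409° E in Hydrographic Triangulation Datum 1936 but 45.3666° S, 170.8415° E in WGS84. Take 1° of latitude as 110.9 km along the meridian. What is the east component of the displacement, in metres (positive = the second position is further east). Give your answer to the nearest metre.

ΔE = 47 m

Δφ = -45.3666° − -45.3617° = -0.0049°; Δλ = 170.8415° − 170.8409° = +0.0006°.
ΔN = Δφ × 110900 = -543.4 m; ΔE = Δλ × 110900 × cos(-45.3617°) = +0.0006 × 110900 × 0.702629 = 46.8 m.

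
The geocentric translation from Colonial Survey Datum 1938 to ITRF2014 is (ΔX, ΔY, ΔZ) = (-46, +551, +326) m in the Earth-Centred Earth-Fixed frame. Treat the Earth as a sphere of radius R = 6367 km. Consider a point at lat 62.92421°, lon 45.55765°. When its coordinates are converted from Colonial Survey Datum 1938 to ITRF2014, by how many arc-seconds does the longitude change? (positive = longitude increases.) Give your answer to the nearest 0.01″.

sin φ = 0.890405, cos φ = 0.455169, sin λ = 0.713955, cos λ = 0.700191.
East component: ΔE = −sin λ·ΔX + cos λ·ΔY = −(0.713955)(-46) + (0.700191)(551) = 418.65 m.
1° of latitude spans πR/180 = 111125 m; at latitude φ, 1° of longitude spans that × cos φ = 50580.7 m, so Δλ = 418.65 / 50580.7 × 3600 = 29.797″.

Δλ = 29.80″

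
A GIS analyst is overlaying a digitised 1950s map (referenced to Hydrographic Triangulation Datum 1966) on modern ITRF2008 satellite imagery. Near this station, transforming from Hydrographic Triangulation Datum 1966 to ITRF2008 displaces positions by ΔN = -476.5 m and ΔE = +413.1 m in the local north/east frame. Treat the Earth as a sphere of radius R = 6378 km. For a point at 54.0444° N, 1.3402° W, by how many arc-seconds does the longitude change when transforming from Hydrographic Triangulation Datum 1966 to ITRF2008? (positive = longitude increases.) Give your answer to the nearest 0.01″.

Δλ = 22.75″

At latitude 54.0444°, cos φ = 0.587158.
One radian of longitude at latitude φ spans R cos φ, so Δλ = ΔE / (R cos φ) = 413.1 / (6378000 × 0.587158) = 1.1031e-04 rad = 22.753″.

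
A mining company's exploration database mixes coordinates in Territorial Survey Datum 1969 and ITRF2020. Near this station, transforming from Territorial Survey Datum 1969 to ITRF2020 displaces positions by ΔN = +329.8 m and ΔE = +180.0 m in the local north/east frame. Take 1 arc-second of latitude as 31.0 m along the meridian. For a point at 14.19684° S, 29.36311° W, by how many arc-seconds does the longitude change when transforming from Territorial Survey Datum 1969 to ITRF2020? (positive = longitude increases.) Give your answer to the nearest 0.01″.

Δλ = 5.99″

At latitude -14.19684°, cos φ = 0.969459.
1″ of longitude at this latitude = 31.00 × cos φ = 30.0532 m, so Δλ = 180.0 / 30.0532 = 5.989″.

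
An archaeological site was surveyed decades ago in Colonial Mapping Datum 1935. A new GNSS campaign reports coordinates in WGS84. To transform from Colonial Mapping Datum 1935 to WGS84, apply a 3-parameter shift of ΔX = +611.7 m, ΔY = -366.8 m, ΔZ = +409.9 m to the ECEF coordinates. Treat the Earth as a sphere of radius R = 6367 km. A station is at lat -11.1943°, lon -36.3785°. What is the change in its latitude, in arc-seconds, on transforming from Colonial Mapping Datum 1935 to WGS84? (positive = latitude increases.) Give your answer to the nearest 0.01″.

sin φ = -0.194137, cos φ = 0.980974, sin λ = -0.593117, cos λ = 0.805116.
North component: ΔN = −sin φ cos λ·ΔX − sin φ sin λ·ΔY + cos φ·ΔZ = −(-0.194137)(0.805116)(611.7) − (-0.194137)(-0.593117)(-366.8) + (0.980974)(409.9) = 539.95 m.
1° of latitude spans πR/180 = 111125 m, so Δφ = 539.95 / 111125 × 3600 = 17.492″.

Δφ = 17.49″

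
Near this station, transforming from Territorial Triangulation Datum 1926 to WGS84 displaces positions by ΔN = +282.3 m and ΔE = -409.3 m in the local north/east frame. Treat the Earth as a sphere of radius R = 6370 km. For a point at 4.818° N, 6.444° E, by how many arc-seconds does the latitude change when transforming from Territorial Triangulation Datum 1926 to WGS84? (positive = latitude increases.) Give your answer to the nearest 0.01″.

Δφ = 9.14″

On a sphere of radius R, 1 rad of latitude = R, so Δφ = ΔN / R = 282.3 / 6370000 = 4.4317e-05 rad = 9.141″.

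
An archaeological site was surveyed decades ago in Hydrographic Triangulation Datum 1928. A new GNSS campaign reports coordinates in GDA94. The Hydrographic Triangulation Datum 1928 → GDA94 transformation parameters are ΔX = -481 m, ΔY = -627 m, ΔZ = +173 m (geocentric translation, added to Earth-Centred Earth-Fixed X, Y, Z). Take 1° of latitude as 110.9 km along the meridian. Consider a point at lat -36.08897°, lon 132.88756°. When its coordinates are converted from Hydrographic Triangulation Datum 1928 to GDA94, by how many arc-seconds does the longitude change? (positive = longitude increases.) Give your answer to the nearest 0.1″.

Δλ = 31.3″

sin φ = -0.589041, cos φ = 0.808103, sin λ = 0.732691, cos λ = -0.680562.
East component: ΔE = −sin λ·ΔX + cos λ·ΔY = −(0.732691)(-481) + (-0.680562)(-627) = 779.14 m.
1° of latitude spans 110900 m; at latitude φ, 1° of longitude spans that × cos φ = 89618.7 m, so Δλ = 779.14 / 89618.7 × 3600 = 31.298″.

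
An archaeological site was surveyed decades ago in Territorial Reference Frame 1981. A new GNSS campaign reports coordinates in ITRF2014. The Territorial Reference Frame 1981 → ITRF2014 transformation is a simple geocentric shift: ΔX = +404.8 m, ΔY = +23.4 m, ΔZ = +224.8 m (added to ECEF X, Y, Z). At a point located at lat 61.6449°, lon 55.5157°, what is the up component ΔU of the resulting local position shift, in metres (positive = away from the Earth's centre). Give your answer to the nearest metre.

The local up (radial) axis is (cos φ cos λ, cos φ sin λ, sin φ), giving ΔU = 108.850 + 9.161 + 197.829 = 315.84 m.

ΔU = 316 m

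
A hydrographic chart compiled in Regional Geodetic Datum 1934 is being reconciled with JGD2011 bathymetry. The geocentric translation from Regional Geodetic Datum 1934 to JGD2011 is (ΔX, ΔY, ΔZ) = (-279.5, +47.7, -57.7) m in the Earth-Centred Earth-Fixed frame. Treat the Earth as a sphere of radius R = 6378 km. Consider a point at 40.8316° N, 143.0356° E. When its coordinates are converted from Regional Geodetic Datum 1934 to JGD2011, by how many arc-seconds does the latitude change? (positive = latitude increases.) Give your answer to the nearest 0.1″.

sin φ = 0.653838, cos φ = 0.756635, sin λ = 0.601319, cos λ = -0.799009.
North component: ΔN = −sin φ cos λ·ΔX − sin φ sin λ·ΔY + cos φ·ΔZ = −(0.653838)(-0.799009)(-279.5) − (0.653838)(0.601319)(47.7) + (0.756635)(-57.7) = -208.43 m.
1° of latitude spans πR/180 = 111317 m, so Δφ = -208.43 / 111317 × 3600 = -6.741″.

Δφ = -6.7″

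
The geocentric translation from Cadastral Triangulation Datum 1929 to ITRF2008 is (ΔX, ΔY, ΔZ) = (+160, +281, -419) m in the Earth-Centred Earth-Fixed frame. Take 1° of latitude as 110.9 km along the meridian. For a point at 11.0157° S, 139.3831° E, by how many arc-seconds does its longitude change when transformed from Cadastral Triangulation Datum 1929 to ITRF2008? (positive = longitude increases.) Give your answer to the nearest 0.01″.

Δλ = -10.50″

sin φ = -0.191078, cos φ = 0.981575, sin λ = 0.650998, cos λ = -0.759079.
East component: ΔE = −sin λ·ΔX + cos λ·ΔY = −(0.650998)(160) + (-0.759079)(281) = -317.46 m.
1° of latitude spans 110900 m; at latitude φ, 1° of longitude spans that × cos φ = 108856.7 m, so Δλ = -317.46 / 108856.7 × 3600 = -10.499″.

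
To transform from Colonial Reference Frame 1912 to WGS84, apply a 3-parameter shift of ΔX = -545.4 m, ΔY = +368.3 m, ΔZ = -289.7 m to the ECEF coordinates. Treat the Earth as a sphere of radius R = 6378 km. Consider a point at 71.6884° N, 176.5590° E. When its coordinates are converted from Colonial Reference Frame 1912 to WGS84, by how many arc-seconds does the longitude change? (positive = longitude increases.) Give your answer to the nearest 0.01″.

Δλ = -34.47″

sin φ = 0.949362, cos φ = 0.314185, sin λ = 0.060021, cos λ = -0.998197.
East component: ΔE = −sin λ·ΔX + cos λ·ΔY = −(0.060021)(-545.4) + (-0.998197)(368.3) = -334.90 m.
1° of latitude spans πR/180 = 111317 m; at latitude φ, 1° of longitude spans that × cos φ = 34974.1 m, so Δλ = -334.90 / 34974.1 × 3600 = -34.472″.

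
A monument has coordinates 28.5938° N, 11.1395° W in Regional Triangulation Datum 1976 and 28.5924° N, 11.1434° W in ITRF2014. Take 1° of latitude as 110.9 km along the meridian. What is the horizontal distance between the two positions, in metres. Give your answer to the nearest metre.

410 m

Δφ = 28.5924° − 28.5938° = -0.0014°; Δλ = -11.1434° − -11.1395° = -0.0039°.
ΔN = Δφ × 110900 = -155.3 m; ΔE = Δλ × 110900 × cos(28.5938°) = -0.0039 × 110900 × 0.878035 = -379.8 m.
Distance = √(ΔE² + ΔN²) = √((-379.8)² + (-155.3)²) = 410.3 m.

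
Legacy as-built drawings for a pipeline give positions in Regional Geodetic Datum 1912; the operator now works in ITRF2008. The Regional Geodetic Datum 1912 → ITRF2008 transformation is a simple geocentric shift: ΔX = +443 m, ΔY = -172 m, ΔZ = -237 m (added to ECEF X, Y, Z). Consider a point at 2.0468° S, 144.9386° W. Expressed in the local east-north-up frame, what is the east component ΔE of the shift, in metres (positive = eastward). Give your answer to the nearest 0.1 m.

ΔE = 395.3 m

The local east axis at (φ, λ) is (−sin λ, cos λ, 0), so ΔE = −sin(-144.9386°)·443 + cos(-144.9386°)·(-172) = 395.27 m.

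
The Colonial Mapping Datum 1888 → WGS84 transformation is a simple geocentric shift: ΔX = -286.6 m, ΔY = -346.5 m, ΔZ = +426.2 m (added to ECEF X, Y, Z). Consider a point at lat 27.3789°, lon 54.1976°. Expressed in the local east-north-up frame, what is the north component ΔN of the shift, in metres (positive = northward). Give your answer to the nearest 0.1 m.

The local north axis is (−sin φ cos λ, −sin φ sin λ, cos φ), giving ΔN = 77.102 + 129.236 + 378.459 = 584.80 m.

ΔN = 584.8 m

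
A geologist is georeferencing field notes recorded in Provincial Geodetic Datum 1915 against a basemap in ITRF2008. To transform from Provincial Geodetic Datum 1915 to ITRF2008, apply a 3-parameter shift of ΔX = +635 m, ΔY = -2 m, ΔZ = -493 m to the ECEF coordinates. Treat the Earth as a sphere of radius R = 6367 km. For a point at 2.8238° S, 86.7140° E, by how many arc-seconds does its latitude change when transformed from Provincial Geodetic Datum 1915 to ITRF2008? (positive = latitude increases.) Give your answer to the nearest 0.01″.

sin φ = -0.049265, cos φ = 0.998786, sin λ = 0.998356, cos λ = 0.057320.
North component: ΔN = −sin φ cos λ·ΔX − sin φ sin λ·ΔY + cos φ·ΔZ = −(-0.049265)(0.057320)(635) − (-0.049265)(0.998356)(-2) + (0.998786)(-493) = -490.71 m.
1° of latitude spans πR/180 = 111125 m, so Δφ = -490.71 / 111125 × 3600 = -15.897″.

Δφ = -15.90″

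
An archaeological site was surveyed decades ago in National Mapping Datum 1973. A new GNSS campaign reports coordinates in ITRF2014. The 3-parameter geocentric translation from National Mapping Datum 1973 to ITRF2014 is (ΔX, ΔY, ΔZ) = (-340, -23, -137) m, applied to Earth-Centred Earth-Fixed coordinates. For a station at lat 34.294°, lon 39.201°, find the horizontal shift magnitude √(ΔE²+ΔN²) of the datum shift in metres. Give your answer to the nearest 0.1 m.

At φ = 34.294°, λ = 39.201°: sin φ = 0.563440, cos φ = 0.826157, sin λ = 0.632043, cos λ = 0.774933.
ΔE = −sin λ·ΔX + cos λ·ΔY = −(0.632043)·(-340) + (0.774933)·(-23) = 197.07 m.
ΔN = −sin φ cos λ·ΔX − sin φ sin λ·ΔY + cos φ·ΔZ = −(0.563440)(0.774933)(-340) − (0.563440)(0.632043)(-23) + (0.826157)(-137) = 43.46 m.
Horizontal magnitude = √(ΔE² + ΔN²) = √(197.07² + 43.46²) = 201.81 m.

201.8 m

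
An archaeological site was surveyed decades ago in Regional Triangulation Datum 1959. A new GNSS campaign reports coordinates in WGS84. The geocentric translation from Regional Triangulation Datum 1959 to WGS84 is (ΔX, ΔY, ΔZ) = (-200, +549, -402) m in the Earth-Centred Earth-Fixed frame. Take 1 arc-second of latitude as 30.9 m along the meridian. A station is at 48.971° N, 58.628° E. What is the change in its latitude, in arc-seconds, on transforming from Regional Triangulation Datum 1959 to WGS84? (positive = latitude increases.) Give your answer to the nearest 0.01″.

sin φ = 0.754377, cos φ = 0.656441, sin λ = 0.853805, cos λ = 0.520592.
North component: ΔN = −sin φ cos λ·ΔX − sin φ sin λ·ΔY + cos φ·ΔZ = −(0.754377)(0.520592)(-200) − (0.754377)(0.853805)(549) + (0.656441)(-402) = -538.95 m.
1° of latitude spans 3600 × 30.90 = 111240 m, so Δφ = -538.95 / 111240 × 3600 = -17.442″.

Δφ = -17.44″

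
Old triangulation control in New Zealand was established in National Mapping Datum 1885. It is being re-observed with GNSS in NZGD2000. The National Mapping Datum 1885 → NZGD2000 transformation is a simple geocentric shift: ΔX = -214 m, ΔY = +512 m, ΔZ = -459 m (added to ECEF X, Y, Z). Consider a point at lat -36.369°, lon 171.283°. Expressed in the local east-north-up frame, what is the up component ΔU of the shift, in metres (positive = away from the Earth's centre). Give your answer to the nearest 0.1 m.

The local up (radial) axis is (cos φ cos λ, cos φ sin λ, sin φ), giving ΔU = 170.326 + 62.481 + 272.179 = 504.99 m.

ΔU = 505.0 m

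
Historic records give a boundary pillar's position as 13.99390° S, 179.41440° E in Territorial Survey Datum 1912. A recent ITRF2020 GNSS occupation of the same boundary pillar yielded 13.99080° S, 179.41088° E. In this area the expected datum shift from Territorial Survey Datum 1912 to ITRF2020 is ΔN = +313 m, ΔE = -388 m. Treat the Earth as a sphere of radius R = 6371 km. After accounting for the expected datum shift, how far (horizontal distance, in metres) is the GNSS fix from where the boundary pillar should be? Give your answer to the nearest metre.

33 m

Observed coordinate differences: Δφ = +0.00310°, Δλ = -0.00352°.
Converting to metres (1° lat = 111195 m, cos φ = 0.970321): observed ΔN = 344.7 m, observed ΔE = -379.8 m.
Subtracting the expected shift leaves a residual of 344.7 − (313) = 31.7 m north and -379.8 − (-388) = 8.2 m east.
Residual distance = √(31.7² + 8.2²) = 32.8 m.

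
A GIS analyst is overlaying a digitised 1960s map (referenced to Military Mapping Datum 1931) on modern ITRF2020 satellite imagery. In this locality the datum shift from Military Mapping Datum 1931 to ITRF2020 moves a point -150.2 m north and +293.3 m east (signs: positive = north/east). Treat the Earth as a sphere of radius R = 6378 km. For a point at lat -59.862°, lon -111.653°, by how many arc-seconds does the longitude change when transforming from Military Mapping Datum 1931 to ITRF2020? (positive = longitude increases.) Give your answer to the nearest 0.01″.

At latitude -59.862°, cos φ = 0.502084.
One radian of longitude at latitude φ spans R cos φ, so Δλ = ΔE / (R cos φ) = 293.3 / (6378000 × 0.502084) = 9.1591e-05 rad = 18.892″.

Δλ = 18.89″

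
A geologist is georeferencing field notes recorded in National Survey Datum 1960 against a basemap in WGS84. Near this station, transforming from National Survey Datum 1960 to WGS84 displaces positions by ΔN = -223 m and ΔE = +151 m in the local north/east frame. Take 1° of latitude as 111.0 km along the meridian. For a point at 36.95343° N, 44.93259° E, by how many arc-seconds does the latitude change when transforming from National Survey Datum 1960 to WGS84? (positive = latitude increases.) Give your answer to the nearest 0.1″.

1° of latitude = 111.0 km, so Δφ = -223.0 / 111000 = -0.0020090° = -7.232″.

Δφ = -7.2″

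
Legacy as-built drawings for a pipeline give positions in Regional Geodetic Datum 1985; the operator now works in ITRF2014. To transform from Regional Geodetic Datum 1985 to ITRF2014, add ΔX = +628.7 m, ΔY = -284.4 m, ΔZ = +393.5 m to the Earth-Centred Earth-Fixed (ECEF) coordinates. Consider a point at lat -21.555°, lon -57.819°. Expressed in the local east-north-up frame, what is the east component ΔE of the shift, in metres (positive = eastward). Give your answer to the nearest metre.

ΔE = 381 m

At φ = -21.555°, λ = -57.819°: sin φ = -0.367394, cos φ = 0.930065, sin λ = -0.846370, cos λ = 0.532596.
ΔE = −sin λ·ΔX + cos λ·ΔY = −(-0.846370)·(628.7) + (0.532596)·(-284.4) = 380.64 m.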